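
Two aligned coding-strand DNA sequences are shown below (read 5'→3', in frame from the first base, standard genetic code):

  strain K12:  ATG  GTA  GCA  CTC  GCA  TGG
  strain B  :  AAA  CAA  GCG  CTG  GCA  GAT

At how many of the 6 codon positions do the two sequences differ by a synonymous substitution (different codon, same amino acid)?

Codon 1: ATG Met / AAA Lys — nonsynonymous.
Codon 2: GTA Val / CAA Gln — nonsynonymous.
Codon 3: GCA Ala / GCG Ala — synonymous.
Codon 4: CTC Leu / CTG Leu — synonymous.
Codon 5: GCA Ala / GCA Ala — identical.
Codon 6: TGG Trp / GAT Asp — nonsynonymous.
Synonymous differences: 2.

2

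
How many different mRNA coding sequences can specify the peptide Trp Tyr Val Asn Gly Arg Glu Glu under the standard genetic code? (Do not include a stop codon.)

1536

Trp: 1 codon.
Tyr: 2 codons.
Val: 4 codons.
Asn: 2 codons.
Gly: 4 codons.
Arg: 6 codons.
Glu: 2 codons.
Glu: 2 codons.
1 × 2 × 4 × 2 × 4 × 6 × 2 × 2 = 1536.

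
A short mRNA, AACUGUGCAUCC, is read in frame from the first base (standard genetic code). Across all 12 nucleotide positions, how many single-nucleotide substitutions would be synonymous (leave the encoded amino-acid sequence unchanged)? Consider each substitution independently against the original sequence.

Codon 1 (AAC, Asn): 1 synonymous substitution.
Codon 2 (UGU, Cys): 1 synonymous substitution.
Codon 3 (GCA, Ala): 3 synonymous substitutions.
Codon 4 (UCC, Ser): 3 synonymous substitutions.
Total: 1 + 1 + 3 + 3 = 8.

8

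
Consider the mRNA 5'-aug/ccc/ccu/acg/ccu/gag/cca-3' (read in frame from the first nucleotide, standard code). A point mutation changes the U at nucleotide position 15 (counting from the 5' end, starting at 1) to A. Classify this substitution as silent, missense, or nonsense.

Position 15 falls in codon 5: CCU → Pro.
After the substitution the codon is CCA → Pro.
Both encode Pro, so the change is synonymous.

silent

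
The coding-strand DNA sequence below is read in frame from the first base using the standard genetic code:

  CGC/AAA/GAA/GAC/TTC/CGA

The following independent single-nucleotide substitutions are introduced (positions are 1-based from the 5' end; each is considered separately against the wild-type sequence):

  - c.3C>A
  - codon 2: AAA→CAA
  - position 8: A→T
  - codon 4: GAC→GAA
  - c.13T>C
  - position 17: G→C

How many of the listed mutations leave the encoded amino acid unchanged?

1

Codon 1: CGC (Arg) → CGA (Arg) — synonymous.
Codon 2: AAA (Lys) → CAA (Gln) — missense.
Codon 3: GAA (Glu) → GTA (Val) — missense.
Codon 4: GAC (Asp) → GAA (Glu) — missense.
Codon 5: TTC (Phe) → CTC (Leu) — missense.
Codon 6: CGA (Arg) → CCA (Pro) — missense.
Synonymous: 1 of 6.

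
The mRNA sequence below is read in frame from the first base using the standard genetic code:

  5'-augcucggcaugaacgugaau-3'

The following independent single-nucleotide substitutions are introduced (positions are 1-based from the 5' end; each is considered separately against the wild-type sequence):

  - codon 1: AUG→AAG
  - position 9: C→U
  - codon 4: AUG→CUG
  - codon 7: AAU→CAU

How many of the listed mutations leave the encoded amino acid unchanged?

Codon 1: AUG (Met) → AAG (Lys) — missense.
Codon 3: GGC (Gly) → GGU (Gly) — synonymous.
Codon 4: AUG (Met) → CUG (Leu) — missense.
Codon 7: AAU (Asn) → CAU (His) — missense.
Synonymous: 1 of 4.

1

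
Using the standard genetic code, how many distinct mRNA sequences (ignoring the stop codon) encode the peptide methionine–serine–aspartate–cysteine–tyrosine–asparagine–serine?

Met: 1 codon.
Ser: 6 codons.
Asp: 2 codons.
Cys: 2 codons.
Tyr: 2 codons.
Asn: 2 codons.
Ser: 6 codons.
1 × 6 × 2 × 2 × 2 × 2 × 6 = 576.

576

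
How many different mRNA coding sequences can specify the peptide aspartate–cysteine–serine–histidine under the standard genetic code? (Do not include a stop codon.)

Asp: 2 codons.
Cys: 2 codons.
Ser: 6 codons.
His: 2 codons.
2 × 2 × 6 × 2 = 48.

48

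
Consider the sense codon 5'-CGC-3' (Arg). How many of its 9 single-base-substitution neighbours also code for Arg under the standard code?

Position 1: none → 0 synonymous.
Position 2: none → 0 synonymous.
Position 3: CGU, CGA, CGG → 3 synonymous.
Total: 0 + 0 + 3 = 3.

3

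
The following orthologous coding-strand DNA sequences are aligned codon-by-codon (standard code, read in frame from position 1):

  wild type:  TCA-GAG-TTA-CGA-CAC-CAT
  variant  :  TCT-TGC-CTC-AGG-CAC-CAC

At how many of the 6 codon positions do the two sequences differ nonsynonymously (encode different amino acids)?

Codon 1: TCA Ser / TCT Ser — synonymous.
Codon 2: GAG Glu / TGC Cys — nonsynonymous.
Codon 3: TTA Leu / CTC Leu — synonymous.
Codon 4: CGA Arg / AGG Arg — synonymous.
Codon 5: CAC His / CAC His — identical.
Codon 6: CAT His / CAC His — synonymous.
Nonsynonymous differences: 1.

1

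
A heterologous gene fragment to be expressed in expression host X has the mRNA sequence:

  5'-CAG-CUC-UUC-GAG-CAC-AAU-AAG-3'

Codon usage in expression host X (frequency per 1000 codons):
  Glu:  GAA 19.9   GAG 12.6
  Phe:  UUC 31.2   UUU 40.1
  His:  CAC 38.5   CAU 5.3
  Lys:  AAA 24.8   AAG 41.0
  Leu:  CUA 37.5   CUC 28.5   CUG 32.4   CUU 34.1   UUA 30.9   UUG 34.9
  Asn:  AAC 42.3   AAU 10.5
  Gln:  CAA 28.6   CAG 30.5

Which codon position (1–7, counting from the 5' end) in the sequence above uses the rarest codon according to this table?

6

Codon 1 CAG (Gln): 30.5 per 1000.
Codon 2 CUC (Leu): 28.5 per 1000.
Codon 3 UUC (Phe): 31.2 per 1000.
Codon 4 GAG (Glu): 12.6 per 1000.
Codon 5 CAC (His): 38.5 per 1000.
Codon 6 AAU (Asn): 10.5 per 1000.
Codon 7 AAG (Lys): 41.0 per 1000.
Lowest frequency is 10.5 at codon 6.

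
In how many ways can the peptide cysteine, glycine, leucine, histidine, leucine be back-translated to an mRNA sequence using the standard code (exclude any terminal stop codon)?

576

Cys: 2 codons.
Gly: 4 codons.
Leu: 6 codons.
His: 2 codons.
Leu: 6 codons.
2 × 4 × 6 × 2 × 6 = 576.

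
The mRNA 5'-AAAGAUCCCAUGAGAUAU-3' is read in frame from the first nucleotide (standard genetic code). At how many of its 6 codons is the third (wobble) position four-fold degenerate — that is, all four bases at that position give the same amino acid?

1

Codon 1 AAA (Lys): third position 2-fold.
Codon 2 GAU (Asp): third position 2-fold.
Codon 3 CCC (Pro): third position 4-fold.
Codon 4 AUG (Met): third position 1-fold.
Codon 5 AGA (Arg): third position 2-fold.
Codon 6 UAU (Tyr): third position 2-fold.
Four-fold degenerate third positions: 1.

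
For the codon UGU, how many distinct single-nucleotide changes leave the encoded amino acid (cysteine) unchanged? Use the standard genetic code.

Position 1: none → 0 synonymous.
Position 2: none → 0 synonymous.
Position 3: UGC → 1 synonymous.
Total: 0 + 0 + 1 = 1.

1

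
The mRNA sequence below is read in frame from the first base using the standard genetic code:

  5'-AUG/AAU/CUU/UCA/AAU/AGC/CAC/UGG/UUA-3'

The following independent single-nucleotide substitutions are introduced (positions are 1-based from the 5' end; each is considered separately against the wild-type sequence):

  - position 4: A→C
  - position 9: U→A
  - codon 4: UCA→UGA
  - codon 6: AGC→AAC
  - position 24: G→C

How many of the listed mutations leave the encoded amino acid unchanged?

1

Codon 2: AAU (Asn) → CAU (His) — missense.
Codon 3: CUU (Leu) → CUA (Leu) — synonymous.
Codon 4: UCA (Ser) → UGA (Stop) — nonsense.
Codon 6: AGC (Ser) → AAC (Asn) — missense.
Codon 8: UGG (Trp) → UGC (Cys) — missense.
Synonymous: 1 of 5.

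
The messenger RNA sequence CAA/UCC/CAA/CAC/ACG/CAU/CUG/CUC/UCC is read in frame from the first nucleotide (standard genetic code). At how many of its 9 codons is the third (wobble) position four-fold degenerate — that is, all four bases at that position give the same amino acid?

5

Codon 1 CAA (Gln): third position 2-fold.
Codon 2 UCC (Ser): third position 4-fold.
Codon 3 CAA (Gln): third position 2-fold.
Codon 4 CAC (His): third position 2-fold.
Codon 5 ACG (Thr): third position 4-fold.
Codon 6 CAU (His): third position 2-fold.
Codon 7 CUG (Leu): third position 4-fold.
Codon 8 CUC (Leu): third position 4-fold.
Codon 9 UCC (Ser): third position 4-fold.
Four-fold degenerate third positions: 5.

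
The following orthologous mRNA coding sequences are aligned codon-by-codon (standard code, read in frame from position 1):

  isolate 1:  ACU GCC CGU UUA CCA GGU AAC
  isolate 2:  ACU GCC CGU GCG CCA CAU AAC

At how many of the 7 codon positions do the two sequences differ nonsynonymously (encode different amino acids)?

2

Codon 1: ACU Thr / ACU Thr — identical.
Codon 2: GCC Ala / GCC Ala — identical.
Codon 3: CGU Arg / CGU Arg — identical.
Codon 4: UUA Leu / GCG Ala — nonsynonymous.
Codon 5: CCA Pro / CCA Pro — identical.
Codon 6: GGU Gly / CAU His — nonsynonymous.
Codon 7: AAC Asn / AAC Asn — identical.
Nonsynonymous differences: 2.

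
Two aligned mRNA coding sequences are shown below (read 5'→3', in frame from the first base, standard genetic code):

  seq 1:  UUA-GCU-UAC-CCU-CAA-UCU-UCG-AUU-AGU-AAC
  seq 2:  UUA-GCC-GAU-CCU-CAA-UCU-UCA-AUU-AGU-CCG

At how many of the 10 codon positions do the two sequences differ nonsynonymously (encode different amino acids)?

2

Codon 1: UUA Leu / UUA Leu — identical.
Codon 2: GCU Ala / GCC Ala — synonymous.
Codon 3: UAC Tyr / GAU Asp — nonsynonymous.
Codon 4: CCU Pro / CCU Pro — identical.
Codon 5: CAA Gln / CAA Gln — identical.
Codon 6: UCU Ser / UCU Ser — identical.
Codon 7: UCG Ser / UCA Ser — synonymous.
Codon 8: AUU Ile / AUU Ile — identical.
Codon 9: AGU Ser / AGU Ser — identical.
Codon 10: AAC Asn / CCG Pro — nonsynonymous.
Nonsynonymous differences: 2.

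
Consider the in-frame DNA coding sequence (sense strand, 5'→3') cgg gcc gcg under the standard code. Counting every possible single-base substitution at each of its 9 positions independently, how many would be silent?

10

Codon 1 (CGG, Arg): 4 synonymous substitutions.
Codon 2 (GCC, Ala): 3 synonymous substitutions.
Codon 3 (GCG, Ala): 3 synonymous substitutions.
Total: 4 + 3 + 3 = 10.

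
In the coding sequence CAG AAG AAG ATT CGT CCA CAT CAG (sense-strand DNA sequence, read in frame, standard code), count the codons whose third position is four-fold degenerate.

2

Codon 1 CAG (Gln): third position 2-fold.
Codon 2 AAG (Lys): third position 2-fold.
Codon 3 AAG (Lys): third position 2-fold.
Codon 4 ATT (Ile): third position 3-fold.
Codon 5 CGT (Arg): third position 4-fold.
Codon 6 CCA (Pro): third position 4-fold.
Codon 7 CAT (His): third position 2-fold.
Codon 8 CAG (Gln): third position 2-fold.
Four-fold degenerate third positions: 2.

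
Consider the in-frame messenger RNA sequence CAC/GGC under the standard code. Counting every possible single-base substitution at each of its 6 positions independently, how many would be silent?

4

Codon 1 (CAC, His): 1 synonymous substitution.
Codon 2 (GGC, Gly): 3 synonymous substitutions.
Total: 1 + 3 = 4.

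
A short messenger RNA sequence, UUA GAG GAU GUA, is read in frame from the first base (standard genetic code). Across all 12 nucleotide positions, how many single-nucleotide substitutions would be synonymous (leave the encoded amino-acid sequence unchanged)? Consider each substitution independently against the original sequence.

7

Codon 1 (UUA, Leu): 2 synonymous substitutions.
Codon 2 (GAG, Glu): 1 synonymous substitution.
Codon 3 (GAU, Asp): 1 synonymous substitution.
Codon 4 (GUA, Val): 3 synonymous substitutions.
Total: 2 + 1 + 1 + 3 = 7.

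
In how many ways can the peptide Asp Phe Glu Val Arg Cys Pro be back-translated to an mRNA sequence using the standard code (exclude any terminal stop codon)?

1536

Asp: 2 codons.
Phe: 2 codons.
Glu: 2 codons.
Val: 4 codons.
Arg: 6 codons.
Cys: 2 codons.
Pro: 4 codons.
2 × 2 × 2 × 4 × 6 × 2 × 4 = 1536.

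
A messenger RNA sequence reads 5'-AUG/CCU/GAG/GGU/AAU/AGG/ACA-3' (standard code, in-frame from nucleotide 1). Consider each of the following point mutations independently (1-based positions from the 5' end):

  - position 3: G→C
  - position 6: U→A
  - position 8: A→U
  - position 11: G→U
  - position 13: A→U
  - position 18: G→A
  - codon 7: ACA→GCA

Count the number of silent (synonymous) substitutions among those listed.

Codon 1: AUG (Met) → AUC (Ile) — missense.
Codon 2: CCU (Pro) → CCA (Pro) — synonymous.
Codon 3: GAG (Glu) → GUG (Val) — missense.
Codon 4: GGU (Gly) → GUU (Val) — missense.
Codon 5: AAU (Asn) → UAU (Tyr) — missense.
Codon 6: AGG (Arg) → AGA (Arg) — synonymous.
Codon 7: ACA (Thr) → GCA (Ala) — missense.
Synonymous: 2 of 7.

2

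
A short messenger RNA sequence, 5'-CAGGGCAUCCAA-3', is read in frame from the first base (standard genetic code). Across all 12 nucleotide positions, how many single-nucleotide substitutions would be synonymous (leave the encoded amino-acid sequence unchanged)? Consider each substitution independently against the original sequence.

Codon 1 (CAG, Gln): 1 synonymous substitution.
Codon 2 (GGC, Gly): 3 synonymous substitutions.
Codon 3 (AUC, Ile): 2 synonymous substitutions.
Codon 4 (CAA, Gln): 1 synonymous substitution.
Total: 1 + 3 + 2 + 1 = 7.

7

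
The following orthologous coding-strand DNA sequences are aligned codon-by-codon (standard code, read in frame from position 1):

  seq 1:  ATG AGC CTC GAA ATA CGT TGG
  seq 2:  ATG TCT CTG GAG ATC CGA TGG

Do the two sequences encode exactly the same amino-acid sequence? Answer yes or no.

Codon 1: ATG Met / ATG Met — identical.
Codon 2: AGC Ser / TCT Ser — synonymous.
Codon 3: CTC Leu / CTG Leu — synonymous.
Codon 4: GAA Glu / GAG Glu — synonymous.
Codon 5: ATA Ile / ATC Ile — synonymous.
Codon 6: CGT Arg / CGA Arg — synonymous.
Codon 7: TGG Trp / TGG Trp — identical.
Nonsynonymous differences: 0 → same protein.

yes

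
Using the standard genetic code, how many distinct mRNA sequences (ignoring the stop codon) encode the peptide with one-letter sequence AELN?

96

Ala: 4 codons.
Glu: 2 codons.
Leu: 6 codons.
Asn: 2 codons.
4 × 2 × 6 × 2 = 96.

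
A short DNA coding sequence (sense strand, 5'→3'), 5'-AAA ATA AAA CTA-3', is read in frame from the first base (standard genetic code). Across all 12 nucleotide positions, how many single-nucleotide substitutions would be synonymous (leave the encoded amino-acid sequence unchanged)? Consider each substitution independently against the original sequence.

Codon 1 (AAA, Lys): 1 synonymous substitution.
Codon 2 (ATA, Ile): 2 synonymous substitutions.
Codon 3 (AAA, Lys): 1 synonymous substitution.
Codon 4 (CTA, Leu): 4 synonymous substitutions.
Total: 1 + 2 + 1 + 4 = 8.

8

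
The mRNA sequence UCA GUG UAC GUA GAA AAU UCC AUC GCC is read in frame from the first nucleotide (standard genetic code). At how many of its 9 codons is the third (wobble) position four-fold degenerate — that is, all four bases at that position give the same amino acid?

5

Codon 1 UCA (Ser): third position 4-fold.
Codon 2 GUG (Val): third position 4-fold.
Codon 3 UAC (Tyr): third position 2-fold.
Codon 4 GUA (Val): third position 4-fold.
Codon 5 GAA (Glu): third position 2-fold.
Codon 6 AAU (Asn): third position 2-fold.
Codon 7 UCC (Ser): third position 4-fold.
Codon 8 AUC (Ile): third position 3-fold.
Codon 9 GCC (Ala): third position 4-fold.
Four-fold degenerate third positions: 5.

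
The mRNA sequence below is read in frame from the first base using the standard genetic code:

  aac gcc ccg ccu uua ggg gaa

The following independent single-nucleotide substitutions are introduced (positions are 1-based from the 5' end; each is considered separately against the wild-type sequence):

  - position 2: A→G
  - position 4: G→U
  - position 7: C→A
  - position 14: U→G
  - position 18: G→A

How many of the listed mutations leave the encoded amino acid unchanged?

1

Codon 1: AAC (Asn) → AGC (Ser) — missense.
Codon 2: GCC (Ala) → UCC (Ser) — missense.
Codon 3: CCG (Pro) → ACG (Thr) — missense.
Codon 5: UUA (Leu) → UGA (Stop) — nonsense.
Codon 6: GGG (Gly) → GGA (Gly) — synonymous.
Synonymous: 1 of 5.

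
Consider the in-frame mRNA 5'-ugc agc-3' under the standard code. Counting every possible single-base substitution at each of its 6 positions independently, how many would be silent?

2

Codon 1 (UGC, Cys): 1 synonymous substitution.
Codon 2 (AGC, Ser): 1 synonymous substitution.
Total: 1 + 1 = 2.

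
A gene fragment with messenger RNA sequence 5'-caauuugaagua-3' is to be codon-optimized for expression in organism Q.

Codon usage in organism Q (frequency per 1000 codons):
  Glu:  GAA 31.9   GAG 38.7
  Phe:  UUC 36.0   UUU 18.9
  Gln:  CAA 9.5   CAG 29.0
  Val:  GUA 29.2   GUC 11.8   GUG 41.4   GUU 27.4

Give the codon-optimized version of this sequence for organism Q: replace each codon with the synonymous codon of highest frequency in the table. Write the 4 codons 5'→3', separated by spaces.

Codon 1 (Gln): best is CAG at 29.0.
Codon 2 (Phe): best is UUC at 36.0.
Codon 3 (Glu): best is GAG at 38.7.
Codon 4 (Val): best is GUG at 41.4.

CAG UUC GAG GUG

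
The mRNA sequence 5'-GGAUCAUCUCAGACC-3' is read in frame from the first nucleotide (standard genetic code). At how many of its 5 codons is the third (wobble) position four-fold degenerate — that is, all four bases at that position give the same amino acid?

Codon 1 GGA (Gly): third position 4-fold.
Codon 2 UCA (Ser): third position 4-fold.
Codon 3 UCU (Ser): third position 4-fold.
Codon 4 CAG (Gln): third position 2-fold.
Codon 5 ACC (Thr): third position 4-fold.
Four-fold degenerate third positions: 4.

4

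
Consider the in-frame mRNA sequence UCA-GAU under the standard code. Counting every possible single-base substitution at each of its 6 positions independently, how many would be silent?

4

Codon 1 (UCA, Ser): 3 synonymous substitutions.
Codon 2 (GAU, Asp): 1 synonymous substitution.
Total: 3 + 1 = 4.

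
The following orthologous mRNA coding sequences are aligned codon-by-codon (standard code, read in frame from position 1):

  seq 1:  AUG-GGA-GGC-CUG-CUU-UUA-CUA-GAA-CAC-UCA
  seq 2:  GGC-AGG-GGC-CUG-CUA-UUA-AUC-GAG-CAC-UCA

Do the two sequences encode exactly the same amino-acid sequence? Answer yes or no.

Codon 1: AUG Met / GGC Gly — nonsynonymous.
Codon 2: GGA Gly / AGG Arg — nonsynonymous.
Codon 3: GGC Gly / GGC Gly — identical.
Codon 4: CUG Leu / CUG Leu — identical.
Codon 5: CUU Leu / CUA Leu — synonymous.
Codon 6: UUA Leu / UUA Leu — identical.
Codon 7: CUA Leu / AUC Ile — nonsynonymous.
Codon 8: GAA Glu / GAG Glu — synonymous.
Codon 9: CAC His / CAC His — identical.
Codon 10: UCA Ser / UCA Ser — identical.
Nonsynonymous differences: 3 → different protein.

no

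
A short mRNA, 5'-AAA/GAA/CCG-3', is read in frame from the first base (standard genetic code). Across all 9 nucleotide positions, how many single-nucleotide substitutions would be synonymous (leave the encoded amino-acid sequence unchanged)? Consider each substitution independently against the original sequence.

Codon 1 (AAA, Lys): 1 synonymous substitution.
Codon 2 (GAA, Glu): 1 synonymous substitution.
Codon 3 (CCG, Pro): 3 synonymous substitutions.
Total: 1 + 1 + 3 = 5.

5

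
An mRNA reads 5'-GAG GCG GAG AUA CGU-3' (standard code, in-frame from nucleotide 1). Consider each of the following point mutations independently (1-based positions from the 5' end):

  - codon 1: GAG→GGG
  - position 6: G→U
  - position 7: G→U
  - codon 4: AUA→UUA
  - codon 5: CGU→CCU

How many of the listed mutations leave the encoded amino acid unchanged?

1

Codon 1: GAG (Glu) → GGG (Gly) — missense.
Codon 2: GCG (Ala) → GCU (Ala) — synonymous.
Codon 3: GAG (Glu) → UAG (Stop) — nonsense.
Codon 4: AUA (Ile) → UUA (Leu) — missense.
Codon 5: CGU (Arg) → CCU (Pro) — missense.
Synonymous: 1 of 5.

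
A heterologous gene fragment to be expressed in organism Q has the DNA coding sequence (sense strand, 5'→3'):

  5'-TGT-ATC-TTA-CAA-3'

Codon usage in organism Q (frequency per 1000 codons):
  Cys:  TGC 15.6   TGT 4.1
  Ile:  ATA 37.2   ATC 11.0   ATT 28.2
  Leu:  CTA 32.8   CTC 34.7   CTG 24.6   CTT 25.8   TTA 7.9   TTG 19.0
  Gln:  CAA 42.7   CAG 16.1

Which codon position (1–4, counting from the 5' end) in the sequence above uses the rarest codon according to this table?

Codon 1 TGT (Cys): 4.1 per 1000.
Codon 2 ATC (Ile): 11.0 per 1000.
Codon 3 TTA (Leu): 7.9 per 1000.
Codon 4 CAA (Gln): 42.7 per 1000.
Lowest frequency is 4.1 at codon 1.

1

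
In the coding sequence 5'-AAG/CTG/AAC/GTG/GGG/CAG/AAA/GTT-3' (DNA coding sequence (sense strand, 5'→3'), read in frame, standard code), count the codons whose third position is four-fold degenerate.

4

Codon 1 AAG (Lys): third position 2-fold.
Codon 2 CTG (Leu): third position 4-fold.
Codon 3 AAC (Asn): third position 2-fold.
Codon 4 GTG (Val): third position 4-fold.
Codon 5 GGG (Gly): third position 4-fold.
Codon 6 CAG (Gln): third position 2-fold.
Codon 7 AAA (Lys): third position 2-fold.
Codon 8 GTT (Val): third position 4-fold.
Four-fold degenerate third positions: 4.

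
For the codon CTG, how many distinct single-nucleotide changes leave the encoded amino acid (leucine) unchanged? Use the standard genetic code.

4

Position 1: TTG → 1 synonymous.
Position 2: none → 0 synonymous.
Position 3: CTT, CTC, CTA → 3 synonymous.
Total: 1 + 0 + 3 = 4.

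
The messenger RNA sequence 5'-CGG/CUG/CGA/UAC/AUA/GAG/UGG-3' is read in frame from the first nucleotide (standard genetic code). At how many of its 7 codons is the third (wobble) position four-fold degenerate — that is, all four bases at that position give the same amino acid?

Codon 1 CGG (Arg): third position 4-fold.
Codon 2 CUG (Leu): third position 4-fold.
Codon 3 CGA (Arg): third position 4-fold.
Codon 4 UAC (Tyr): third position 2-fold.
Codon 5 AUA (Ile): third position 3-fold.
Codon 6 GAG (Glu): third position 2-fold.
Codon 7 UGG (Trp): third position 1-fold.
Four-fold degenerate third positions: 3.

3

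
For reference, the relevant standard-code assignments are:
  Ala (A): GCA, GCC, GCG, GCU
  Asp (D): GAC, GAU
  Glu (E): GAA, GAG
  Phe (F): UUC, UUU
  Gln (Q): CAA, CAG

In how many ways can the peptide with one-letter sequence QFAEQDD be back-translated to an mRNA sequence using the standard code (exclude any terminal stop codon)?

256

Gln: 2 codons.
Phe: 2 codons.
Ala: 4 codons.
Glu: 2 codons.
Gln: 2 codons.
Asp: 2 codons.
Asp: 2 codons.
2 × 2 × 4 × 2 × 2 × 2 × 2 = 256.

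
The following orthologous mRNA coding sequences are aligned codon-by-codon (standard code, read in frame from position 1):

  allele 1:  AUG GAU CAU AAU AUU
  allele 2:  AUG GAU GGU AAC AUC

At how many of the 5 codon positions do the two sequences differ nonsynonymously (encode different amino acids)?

Codon 1: AUG Met / AUG Met — identical.
Codon 2: GAU Asp / GAU Asp — identical.
Codon 3: CAU His / GGU Gly — nonsynonymous.
Codon 4: AAU Asn / AAC Asn — synonymous.
Codon 5: AUU Ile / AUC Ile — synonymous.
Nonsynonymous differences: 1.

1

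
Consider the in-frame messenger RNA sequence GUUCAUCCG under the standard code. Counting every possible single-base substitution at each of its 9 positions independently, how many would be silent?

Codon 1 (GUU, Val): 3 synonymous substitutions.
Codon 2 (CAU, His): 1 synonymous substitution.
Codon 3 (CCG, Pro): 3 synonymous substitutions.
Total: 3 + 1 + 3 = 7.

7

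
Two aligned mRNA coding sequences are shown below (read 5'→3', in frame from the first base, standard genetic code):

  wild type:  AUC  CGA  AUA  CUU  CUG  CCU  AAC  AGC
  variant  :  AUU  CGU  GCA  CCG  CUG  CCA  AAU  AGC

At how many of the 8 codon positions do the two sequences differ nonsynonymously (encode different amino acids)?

2

Codon 1: AUC Ile / AUU Ile — synonymous.
Codon 2: CGA Arg / CGU Arg — synonymous.
Codon 3: AUA Ile / GCA Ala — nonsynonymous.
Codon 4: CUU Leu / CCG Pro — nonsynonymous.
Codon 5: CUG Leu / CUG Leu — identical.
Codon 6: CCU Pro / CCA Pro — synonymous.
Codon 7: AAC Asn / AAU Asn — synonymous.
Codon 8: AGC Ser / AGC Ser — identical.
Nonsynonymous differences: 2.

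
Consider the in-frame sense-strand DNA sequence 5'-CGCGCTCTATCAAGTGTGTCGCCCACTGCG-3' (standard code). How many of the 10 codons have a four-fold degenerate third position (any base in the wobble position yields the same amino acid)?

9

Codon 1 CGC (Arg): third position 4-fold.
Codon 2 GCT (Ala): third position 4-fold.
Codon 3 CTA (Leu): third position 4-fold.
Codon 4 TCA (Ser): third position 4-fold.
Codon 5 AGT (Ser): third position 2-fold.
Codon 6 GTG (Val): third position 4-fold.
Codon 7 TCG (Ser): third position 4-fold.
Codon 8 CCC (Pro): third position 4-fold.
Codon 9 ACT (Thr): third position 4-fold.
Codon 10 GCG (Ala): third position 4-fold.
Four-fold degenerate third positions: 9.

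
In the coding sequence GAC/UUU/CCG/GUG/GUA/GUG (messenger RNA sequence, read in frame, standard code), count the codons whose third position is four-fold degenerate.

4

Codon 1 GAC (Asp): third position 2-fold.
Codon 2 UUU (Phe): third position 2-fold.
Codon 3 CCG (Pro): third position 4-fold.
Codon 4 GUG (Val): third position 4-fold.
Codon 5 GUA (Val): third position 4-fold.
Codon 6 GUG (Val): third position 4-fold.
Four-fold degenerate third positions: 4.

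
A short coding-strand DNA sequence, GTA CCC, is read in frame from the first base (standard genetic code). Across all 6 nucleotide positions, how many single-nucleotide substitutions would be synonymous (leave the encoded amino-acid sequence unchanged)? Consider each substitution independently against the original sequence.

Codon 1 (GTA, Val): 3 synonymous substitutions.
Codon 2 (CCC, Pro): 3 synonymous substitutions.
Total: 3 + 3 = 6.

6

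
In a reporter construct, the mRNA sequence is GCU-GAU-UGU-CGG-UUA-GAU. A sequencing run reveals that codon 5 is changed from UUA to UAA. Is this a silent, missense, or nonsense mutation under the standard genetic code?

nonsense

Position 14 falls in codon 5: UUA → Leu.
After the substitution the codon is UAA → Stop.
The new codon is a stop codon, so this is a nonsense mutation.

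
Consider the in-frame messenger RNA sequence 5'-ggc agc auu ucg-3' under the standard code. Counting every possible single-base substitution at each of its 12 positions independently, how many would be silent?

9

Codon 1 (GGC, Gly): 3 synonymous substitutions.
Codon 2 (AGC, Ser): 1 synonymous substitution.
Codon 3 (AUU, Ile): 2 synonymous substitutions.
Codon 4 (UCG, Ser): 3 synonymous substitutions.
Total: 3 + 1 + 2 + 3 = 9.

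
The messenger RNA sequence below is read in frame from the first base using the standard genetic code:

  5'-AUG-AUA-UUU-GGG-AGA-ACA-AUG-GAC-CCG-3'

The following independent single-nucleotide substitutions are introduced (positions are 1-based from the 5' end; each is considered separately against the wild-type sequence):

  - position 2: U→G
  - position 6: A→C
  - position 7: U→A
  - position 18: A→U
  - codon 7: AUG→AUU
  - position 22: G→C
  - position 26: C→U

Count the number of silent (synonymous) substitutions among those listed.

Codon 1: AUG (Met) → AGG (Arg) — missense.
Codon 2: AUA (Ile) → AUC (Ile) — synonymous.
Codon 3: UUU (Phe) → AUU (Ile) — missense.
Codon 6: ACA (Thr) → ACU (Thr) — synonymous.
Codon 7: AUG (Met) → AUU (Ile) — missense.
Codon 8: GAC (Asp) → CAC (His) — missense.
Codon 9: CCG (Pro) → CUG (Leu) — missense.
Synonymous: 2 of 7.

2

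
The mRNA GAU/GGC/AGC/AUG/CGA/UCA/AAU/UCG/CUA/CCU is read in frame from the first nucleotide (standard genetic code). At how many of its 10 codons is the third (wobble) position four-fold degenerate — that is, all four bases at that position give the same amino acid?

Codon 1 GAU (Asp): third position 2-fold.
Codon 2 GGC (Gly): third position 4-fold.
Codon 3 AGC (Ser): third position 2-fold.
Codon 4 AUG (Met): third position 1-fold.
Codon 5 CGA (Arg): third position 4-fold.
Codon 6 UCA (Ser): third position 4-fold.
Codon 7 AAU (Asn): third position 2-fold.
Codon 8 UCG (Ser): third position 4-fold.
Codon 9 CUA (Leu): third position 4-fold.
Codon 10 CCU (Pro): third position 4-fold.
Four-fold degenerate third positions: 6.

6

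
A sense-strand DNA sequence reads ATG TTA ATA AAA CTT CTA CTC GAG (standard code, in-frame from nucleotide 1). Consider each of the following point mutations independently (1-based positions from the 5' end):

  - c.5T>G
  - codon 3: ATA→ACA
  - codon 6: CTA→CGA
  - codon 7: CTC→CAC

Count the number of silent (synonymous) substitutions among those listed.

0

Codon 2: TTA (Leu) → TGA (Stop) — nonsense.
Codon 3: ATA (Ile) → ACA (Thr) — missense.
Codon 6: CTA (Leu) → CGA (Arg) — missense.
Codon 7: CTC (Leu) → CAC (His) — missense.
Synonymous: 0 of 4.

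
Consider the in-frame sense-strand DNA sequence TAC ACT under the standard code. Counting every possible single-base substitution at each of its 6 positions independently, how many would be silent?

4

Codon 1 (TAC, Tyr): 1 synonymous substitution.
Codon 2 (ACT, Thr): 3 synonymous substitutions.
Total: 1 + 3 = 4.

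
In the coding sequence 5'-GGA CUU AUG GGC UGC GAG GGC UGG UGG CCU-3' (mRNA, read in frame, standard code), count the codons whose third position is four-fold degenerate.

5

Codon 1 GGA (Gly): third position 4-fold.
Codon 2 CUU (Leu): third position 4-fold.
Codon 3 AUG (Met): third position 1-fold.
Codon 4 GGC (Gly): third position 4-fold.
Codon 5 UGC (Cys): third position 2-fold.
Codon 6 GAG (Glu): third position 2-fold.
Codon 7 GGC (Gly): third position 4-fold.
Codon 8 UGG (Trp): third position 1-fold.
Codon 9 UGG (Trp): third position 1-fold.
Codon 10 CCU (Pro): third position 4-fold.
Four-fold degenerate third positions: 5.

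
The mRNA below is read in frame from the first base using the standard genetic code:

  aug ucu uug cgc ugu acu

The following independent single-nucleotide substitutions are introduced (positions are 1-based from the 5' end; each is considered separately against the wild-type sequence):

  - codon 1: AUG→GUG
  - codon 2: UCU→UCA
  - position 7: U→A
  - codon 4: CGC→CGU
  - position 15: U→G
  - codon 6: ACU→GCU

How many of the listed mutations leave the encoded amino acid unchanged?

Codon 1: AUG (Met) → GUG (Val) — missense.
Codon 2: UCU (Ser) → UCA (Ser) — synonymous.
Codon 3: UUG (Leu) → AUG (Met) — missense.
Codon 4: CGC (Arg) → CGU (Arg) — synonymous.
Codon 5: UGU (Cys) → UGG (Trp) — missense.
Codon 6: ACU (Thr) → GCU (Ala) — missense.
Synonymous: 2 of 6.

2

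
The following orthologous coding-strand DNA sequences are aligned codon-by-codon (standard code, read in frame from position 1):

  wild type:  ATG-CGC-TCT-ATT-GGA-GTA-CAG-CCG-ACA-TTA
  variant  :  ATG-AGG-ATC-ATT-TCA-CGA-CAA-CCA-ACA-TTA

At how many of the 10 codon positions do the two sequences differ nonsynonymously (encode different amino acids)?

3

Codon 1: ATG Met / ATG Met — identical.
Codon 2: CGC Arg / AGG Arg — synonymous.
Codon 3: TCT Ser / ATC Ile — nonsynonymous.
Codon 4: ATT Ile / ATT Ile — identical.
Codon 5: GGA Gly / TCA Ser — nonsynonymous.
Codon 6: GTA Val / CGA Arg — nonsynonymous.
Codon 7: CAG Gln / CAA Gln — synonymous.
Codon 8: CCG Pro / CCA Pro — synonymous.
Codon 9: ACA Thr / ACA Thr — identical.
Codon 10: TTA Leu / TTA Leu — identical.
Nonsynonymous differences: 3.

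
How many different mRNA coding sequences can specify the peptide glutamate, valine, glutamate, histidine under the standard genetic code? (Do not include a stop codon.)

32

Glu: 2 codons.
Val: 4 codons.
Glu: 2 codons.
His: 2 codons.
2 × 4 × 2 × 2 = 32.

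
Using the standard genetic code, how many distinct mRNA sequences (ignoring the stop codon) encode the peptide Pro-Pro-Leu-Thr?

Pro: 4 codons.
Pro: 4 codons.
Leu: 6 codons.
Thr: 4 codons.
4 × 4 × 6 × 4 = 384.

384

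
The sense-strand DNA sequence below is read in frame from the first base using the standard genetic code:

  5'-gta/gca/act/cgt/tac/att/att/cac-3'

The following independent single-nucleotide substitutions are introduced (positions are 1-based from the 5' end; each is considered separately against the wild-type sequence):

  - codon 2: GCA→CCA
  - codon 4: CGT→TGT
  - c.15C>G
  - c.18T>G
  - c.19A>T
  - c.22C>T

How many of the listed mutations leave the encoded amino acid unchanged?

0

Codon 2: GCA (Ala) → CCA (Pro) — missense.
Codon 4: CGT (Arg) → TGT (Cys) — missense.
Codon 5: TAC (Tyr) → TAG (Stop) — nonsense.
Codon 6: ATT (Ile) → ATG (Met) — missense.
Codon 7: ATT (Ile) → TTT (Phe) — missense.
Codon 8: CAC (His) → TAC (Tyr) — missense.
Synonymous: 0 of 6.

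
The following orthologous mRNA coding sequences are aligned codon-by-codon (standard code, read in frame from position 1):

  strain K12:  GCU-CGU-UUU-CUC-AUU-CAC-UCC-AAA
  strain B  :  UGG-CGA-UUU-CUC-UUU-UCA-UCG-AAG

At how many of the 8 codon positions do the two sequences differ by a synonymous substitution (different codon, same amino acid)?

Codon 1: GCU Ala / UGG Trp — nonsynonymous.
Codon 2: CGU Arg / CGA Arg — synonymous.
Codon 3: UUU Phe / UUU Phe — identical.
Codon 4: CUC Leu / CUC Leu — identical.
Codon 5: AUU Ile / UUU Phe — nonsynonymous.
Codon 6: CAC His / UCA Ser — nonsynonymous.
Codon 7: UCC Ser / UCG Ser — synonymous.
Codon 8: AAA Lys / AAG Lys — synonymous.
Synonymous differences: 3.

3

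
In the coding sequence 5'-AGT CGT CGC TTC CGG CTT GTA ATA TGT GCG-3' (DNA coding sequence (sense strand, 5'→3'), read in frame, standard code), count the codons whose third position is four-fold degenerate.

Codon 1 AGT (Ser): third position 2-fold.
Codon 2 CGT (Arg): third position 4-fold.
Codon 3 CGC (Arg): third position 4-fold.
Codon 4 TTC (Phe): third position 2-fold.
Codon 5 CGG (Arg): third position 4-fold.
Codon 6 CTT (Leu): third position 4-fold.
Codon 7 GTA (Val): third position 4-fold.
Codon 8 ATA (Ile): third position 3-fold.
Codon 9 TGT (Cys): third position 2-fold.
Codon 10 GCG (Ala): third position 4-fold.
Four-fold degenerate third positions: 6.

6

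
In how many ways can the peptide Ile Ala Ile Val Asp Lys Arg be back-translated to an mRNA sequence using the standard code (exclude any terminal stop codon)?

Ile: 3 codons.
Ala: 4 codons.
Ile: 3 codons.
Val: 4 codons.
Asp: 2 codons.
Lys: 2 codons.
Arg: 6 codons.
3 × 4 × 3 × 4 × 2 × 2 × 6 = 3456.

3456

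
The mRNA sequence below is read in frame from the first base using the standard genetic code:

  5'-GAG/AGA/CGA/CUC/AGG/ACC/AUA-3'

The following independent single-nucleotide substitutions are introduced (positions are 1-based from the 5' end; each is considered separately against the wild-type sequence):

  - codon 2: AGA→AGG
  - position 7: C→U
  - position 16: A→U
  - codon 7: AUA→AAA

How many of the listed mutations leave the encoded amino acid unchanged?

Codon 2: AGA (Arg) → AGG (Arg) — synonymous.
Codon 3: CGA (Arg) → UGA (Stop) — nonsense.
Codon 6: ACC (Thr) → UCC (Ser) — missense.
Codon 7: AUA (Ile) → AAA (Lys) — missense.
Synonymous: 1 of 4.

1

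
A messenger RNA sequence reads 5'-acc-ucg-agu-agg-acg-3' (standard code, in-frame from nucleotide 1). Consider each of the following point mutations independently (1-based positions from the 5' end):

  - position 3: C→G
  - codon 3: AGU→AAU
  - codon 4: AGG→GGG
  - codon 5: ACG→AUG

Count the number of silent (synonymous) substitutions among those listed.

Codon 1: ACC (Thr) → ACG (Thr) — synonymous.
Codon 3: AGU (Ser) → AAU (Asn) — missense.
Codon 4: AGG (Arg) → GGG (Gly) — missense.
Codon 5: ACG (Thr) → AUG (Met) — missense.
Synonymous: 1 of 4.

1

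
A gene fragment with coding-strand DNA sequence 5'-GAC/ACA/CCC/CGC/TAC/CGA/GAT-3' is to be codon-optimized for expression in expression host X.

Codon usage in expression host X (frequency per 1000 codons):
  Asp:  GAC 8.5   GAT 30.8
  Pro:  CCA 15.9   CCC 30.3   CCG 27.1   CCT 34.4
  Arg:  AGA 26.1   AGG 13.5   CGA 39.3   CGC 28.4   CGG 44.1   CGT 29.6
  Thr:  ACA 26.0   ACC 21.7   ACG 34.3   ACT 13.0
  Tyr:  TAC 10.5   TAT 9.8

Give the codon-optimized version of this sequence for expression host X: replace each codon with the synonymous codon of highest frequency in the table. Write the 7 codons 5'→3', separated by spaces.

GAT ACG CCT CGG TAC CGG GAT

Codon 1 (Asp): best is GAT at 30.8.
Codon 2 (Thr): best is ACG at 34.3.
Codon 3 (Pro): best is CCT at 34.4.
Codon 4 (Arg): best is CGG at 44.1.
Codon 5 (Tyr): best is TAC at 10.5.
Codon 6 (Arg): best is CGG at 44.1.
Codon 7 (Asp): best is GAT at 30.8.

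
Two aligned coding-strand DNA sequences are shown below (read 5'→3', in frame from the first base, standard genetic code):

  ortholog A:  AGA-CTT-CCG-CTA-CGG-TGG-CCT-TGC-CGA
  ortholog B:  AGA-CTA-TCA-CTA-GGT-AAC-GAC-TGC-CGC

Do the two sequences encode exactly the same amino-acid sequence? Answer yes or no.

Codon 1: AGA Arg / AGA Arg — identical.
Codon 2: CTT Leu / CTA Leu — synonymous.
Codon 3: CCG Pro / TCA Ser — nonsynonymous.
Codon 4: CTA Leu / CTA Leu — identical.
Codon 5: CGG Arg / GGT Gly — nonsynonymous.
Codon 6: TGG Trp / AAC Asn — nonsynonymous.
Codon 7: CCT Pro / GAC Asp — nonsynonymous.
Codon 8: TGC Cys / TGC Cys — identical.
Codon 9: CGA Arg / CGC Arg — synonymous.
Nonsynonymous differences: 4 → different protein.

no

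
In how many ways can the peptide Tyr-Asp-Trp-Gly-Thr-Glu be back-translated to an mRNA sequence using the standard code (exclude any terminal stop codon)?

128

Tyr: 2 codons.
Asp: 2 codons.
Trp: 1 codon.
Gly: 4 codons.
Thr: 4 codons.
Glu: 2 codons.
2 × 2 × 1 × 4 × 4 × 2 = 128.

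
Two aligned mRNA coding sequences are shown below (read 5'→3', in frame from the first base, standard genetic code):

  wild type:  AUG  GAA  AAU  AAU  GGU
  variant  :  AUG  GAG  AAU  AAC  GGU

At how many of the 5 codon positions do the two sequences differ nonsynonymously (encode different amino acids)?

0

Codon 1: AUG Met / AUG Met — identical.
Codon 2: GAA Glu / GAG Glu — synonymous.
Codon 3: AAU Asn / AAU Asn — identical.
Codon 4: AAU Asn / AAC Asn — synonymous.
Codon 5: GGU Gly / GGU Gly — identical.
Nonsynonymous differences: 0.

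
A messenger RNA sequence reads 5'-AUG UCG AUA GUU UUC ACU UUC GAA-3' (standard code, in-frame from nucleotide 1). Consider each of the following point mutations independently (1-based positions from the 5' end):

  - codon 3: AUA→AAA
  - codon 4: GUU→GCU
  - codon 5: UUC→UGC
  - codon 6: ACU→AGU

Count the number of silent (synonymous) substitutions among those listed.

Codon 3: AUA (Ile) → AAA (Lys) — missense.
Codon 4: GUU (Val) → GCU (Ala) — missense.
Codon 5: UUC (Phe) → UGC (Cys) — missense.
Codon 6: ACU (Thr) → AGU (Ser) — missense.
Synonymous: 0 of 4.

0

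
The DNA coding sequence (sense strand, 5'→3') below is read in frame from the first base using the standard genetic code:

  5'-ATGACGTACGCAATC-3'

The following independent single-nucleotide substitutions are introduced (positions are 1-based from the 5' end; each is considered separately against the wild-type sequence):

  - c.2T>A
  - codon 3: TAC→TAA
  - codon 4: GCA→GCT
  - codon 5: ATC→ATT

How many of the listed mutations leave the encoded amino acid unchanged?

2

Codon 1: ATG (Met) → AAG (Lys) — missense.
Codon 3: TAC (Tyr) → TAA (Stop) — nonsense.
Codon 4: GCA (Ala) → GCT (Ala) — synonymous.
Codon 5: ATC (Ile) → ATT (Ile) — synonymous.
Synonymous: 2 of 4.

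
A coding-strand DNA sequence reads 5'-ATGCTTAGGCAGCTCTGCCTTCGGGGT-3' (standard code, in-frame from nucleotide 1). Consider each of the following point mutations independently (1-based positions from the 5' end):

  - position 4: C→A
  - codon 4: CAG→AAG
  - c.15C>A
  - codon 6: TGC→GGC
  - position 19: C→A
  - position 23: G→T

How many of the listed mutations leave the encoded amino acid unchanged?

1

Codon 2: CTT (Leu) → ATT (Ile) — missense.
Codon 4: CAG (Gln) → AAG (Lys) — missense.
Codon 5: CTC (Leu) → CTA (Leu) — synonymous.
Codon 6: TGC (Cys) → GGC (Gly) — missense.
Codon 7: CTT (Leu) → ATT (Ile) — missense.
Codon 8: CGG (Arg) → CTG (Leu) — missense.
Synonymous: 1 of 6.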